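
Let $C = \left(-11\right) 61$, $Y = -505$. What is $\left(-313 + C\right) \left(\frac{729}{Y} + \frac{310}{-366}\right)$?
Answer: $\frac{69431696}{30805} \approx 2253.9$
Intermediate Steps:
$C = -671$
$\left(-313 + C\right) \left(\frac{729}{Y} + \frac{310}{-366}\right) = \left(-313 - 671\right) \left(\frac{729}{-505} + \frac{310}{-366}\right) = - 984 \left(729 \left(- \frac{1}{505}\right) + 310 \left(- \frac{1}{366}\right)\right) = - 984 \left(- \frac{729}{505} - \frac{155}{183}\right) = \left(-984\right) \left(- \frac{211682}{92415}\right) = \frac{69431696}{30805}$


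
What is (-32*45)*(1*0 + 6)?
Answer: -8640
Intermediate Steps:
(-32*45)*(1*0 + 6) = -1440*(0 + 6) = -1440*6 = -8640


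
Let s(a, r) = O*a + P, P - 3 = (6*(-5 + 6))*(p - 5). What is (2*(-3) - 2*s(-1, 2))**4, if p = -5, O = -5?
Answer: 92236816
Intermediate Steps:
P = -57 (P = 3 + (6*(-5 + 6))*(-5 - 5) = 3 + (6*1)*(-10) = 3 + 6*(-10) = 3 - 60 = -57)
s(a, r) = -57 - 5*a (s(a, r) = -5*a - 57 = -57 - 5*a)
(2*(-3) - 2*s(-1, 2))**4 = (2*(-3) - 2*(-57 - 5*(-1)))**4 = (-6 - 2*(-57 + 5))**4 = (-6 - 2*(-52))**4 = (-6 + 104)**4 = 98**4 = 92236816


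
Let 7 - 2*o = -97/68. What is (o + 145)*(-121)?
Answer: -2455453/136 ≈ -18055.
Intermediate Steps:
o = 573/136 (o = 7/2 - (-97)/(2*68) = 7/2 - ½*(-97/68) = 7/2 + 97/136 = 573/136 ≈ 4.2132)
(o + 145)*(-121) = (573/136 + 145)*(-121) = (20293/136)*(-121) = -2455453/136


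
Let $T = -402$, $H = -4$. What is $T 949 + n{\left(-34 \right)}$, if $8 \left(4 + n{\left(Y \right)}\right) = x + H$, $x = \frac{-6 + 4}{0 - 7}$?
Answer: $- \frac{10682069}{28} \approx -3.815 \cdot 10^{5}$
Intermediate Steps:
$x = \frac{2}{7}$ ($x = - \frac{2}{-7} = \left(-2\right) \left(- \frac{1}{7}\right) = \frac{2}{7} \approx 0.28571$)
$n{\left(Y \right)} = - \frac{125}{28}$ ($n{\left(Y \right)} = -4 + \frac{\frac{2}{7} - 4}{8} = -4 + \frac{1}{8} \left(- \frac{26}{7}\right) = -4 - \frac{13}{28} = - \frac{125}{28}$)
$T 949 + n{\left(-34 \right)} = \left(-402\right) 949 - \frac{125}{28} = -381498 - \frac{125}{28} = - \frac{10682069}{28}$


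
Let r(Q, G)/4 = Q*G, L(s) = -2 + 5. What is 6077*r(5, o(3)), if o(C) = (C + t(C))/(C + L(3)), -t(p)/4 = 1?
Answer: -60770/3 ≈ -20257.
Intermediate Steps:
t(p) = -4 (t(p) = -4*1 = -4)
L(s) = 3
o(C) = (-4 + C)/(3 + C) (o(C) = (C - 4)/(C + 3) = (-4 + C)/(3 + C))
r(Q, G) = 4*G*Q (r(Q, G) = 4*(Q*G) = 4*(G*Q) = 4*G*Q)
6077*r(5, o(3)) = 6077*(4*((-4 + 3)/(3 + 3))*5) = 6077*(4*(-1/6)*5) = 6077*(4*((⅙)*(-1))*5) = 6077*(4*(-⅙)*5) = 6077*(-10/3) = -60770/3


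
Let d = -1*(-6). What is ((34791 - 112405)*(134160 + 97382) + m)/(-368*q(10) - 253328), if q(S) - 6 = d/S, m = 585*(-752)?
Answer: 22464175885/319696 ≈ 70267.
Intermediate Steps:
d = 6
m = -439920
q(S) = 6 + 6/S
((34791 - 112405)*(134160 + 97382) + m)/(-368*q(10) - 253328) = ((34791 - 112405)*(134160 + 97382) - 439920)/(-368*(6 + 6/10) - 253328) = (-77614*231542 - 439920)/(-368*(6 + 6*(1/10)) - 253328) = (-17970900788 - 439920)/(-368*(6 + 3/5) - 253328) = -17971340708/(-368*33/5 - 253328) = -17971340708/(-12144/5 - 253328) = -17971340708/(-1278784/5) = -17971340708*(-5/1278784) = 22464175885/319696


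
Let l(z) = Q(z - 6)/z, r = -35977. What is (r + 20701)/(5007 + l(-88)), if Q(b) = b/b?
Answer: -1344288/440615 ≈ -3.0509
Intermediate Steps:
Q(b) = 1
l(z) = 1/z
(r + 20701)/(5007 + l(-88)) = (-35977 + 20701)/(5007 + 1/(-88)) = -15276/(5007 - 1/88) = -15276/440615/88 = -15276*88/440615 = -1344288/440615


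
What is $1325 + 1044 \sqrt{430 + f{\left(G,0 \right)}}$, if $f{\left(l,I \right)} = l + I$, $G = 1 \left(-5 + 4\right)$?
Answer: $1325 + 1044 \sqrt{429} \approx 22949.0$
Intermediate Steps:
$G = -1$ ($G = 1 \left(-1\right) = -1$)
$f{\left(l,I \right)} = I + l$
$1325 + 1044 \sqrt{430 + f{\left(G,0 \right)}} = 1325 + 1044 \sqrt{430 + \left(0 - 1\right)} = 1325 + 1044 \sqrt{430 - 1} = 1325 + 1044 \sqrt{429}$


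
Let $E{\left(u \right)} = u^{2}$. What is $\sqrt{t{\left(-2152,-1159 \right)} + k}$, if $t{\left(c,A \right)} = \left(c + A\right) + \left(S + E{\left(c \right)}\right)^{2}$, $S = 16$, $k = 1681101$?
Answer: $\sqrt{21447274132190} \approx 4.6311 \cdot 10^{6}$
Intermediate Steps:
$t{\left(c,A \right)} = A + c + \left(16 + c^{2}\right)^{2}$ ($t{\left(c,A \right)} = \left(c + A\right) + \left(16 + c^{2}\right)^{2} = \left(A + c\right) + \left(16 + c^{2}\right)^{2} = A + c + \left(16 + c^{2}\right)^{2}$)
$\sqrt{t{\left(-2152,-1159 \right)} + k} = \sqrt{\left(-1159 - 2152 + \left(16 + \left(-2152\right)^{2}\right)^{2}\right) + 1681101} = \sqrt{\left(-1159 - 2152 + \left(16 + 4631104\right)^{2}\right) + 1681101} = \sqrt{\left(-1159 - 2152 + 4631120^{2}\right) + 1681101} = \sqrt{\left(-1159 - 2152 + 21447272454400\right) + 1681101} = \sqrt{21447272451089 + 1681101} = \sqrt{21447274132190}$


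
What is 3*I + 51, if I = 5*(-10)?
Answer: -99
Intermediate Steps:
I = -50
3*I + 51 = 3*(-50) + 51 = -150 + 51 = -99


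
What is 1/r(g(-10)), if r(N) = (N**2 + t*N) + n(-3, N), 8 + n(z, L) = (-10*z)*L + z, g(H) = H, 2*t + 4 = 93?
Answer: -1/656 ≈ -0.0015244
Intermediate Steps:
t = 89/2 (t = -2 + (1/2)*93 = -2 + 93/2 = 89/2 ≈ 44.500)
n(z, L) = -8 + z - 10*L*z (n(z, L) = -8 + ((-10*z)*L + z) = -8 + (-10*L*z + z) = -8 + (z - 10*L*z) = -8 + z - 10*L*z)
r(N) = -11 + N**2 + 149*N/2 (r(N) = (N**2 + 89*N/2) + (-8 - 3 - 10*N*(-3)) = (N**2 + 89*N/2) + (-8 - 3 + 30*N) = (N**2 + 89*N/2) + (-11 + 30*N) = -11 + N**2 + 149*N/2)
1/r(g(-10)) = 1/(-11 + (-10)**2 + (149/2)*(-10)) = 1/(-11 + 100 - 745) = 1/(-656) = -1/656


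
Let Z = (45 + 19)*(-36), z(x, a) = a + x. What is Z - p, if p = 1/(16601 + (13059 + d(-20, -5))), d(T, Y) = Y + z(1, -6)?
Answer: -68313601/29650 ≈ -2304.0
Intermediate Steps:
d(T, Y) = -5 + Y (d(T, Y) = Y + (-6 + 1) = Y - 5 = -5 + Y)
Z = -2304 (Z = 64*(-36) = -2304)
p = 1/29650 (p = 1/(16601 + (13059 + (-5 - 5))) = 1/(16601 + (13059 - 10)) = 1/(16601 + 13049) = 1/29650 ≈ 3.3727e-5)
Z - p = -2304 - 1*1/29650 = -2304 - 1/29650 = -68313601/29650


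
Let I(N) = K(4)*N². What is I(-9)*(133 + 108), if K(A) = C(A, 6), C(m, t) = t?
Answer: 117126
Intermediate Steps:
K(A) = 6
I(N) = 6*N²
I(-9)*(133 + 108) = (6*(-9)²)*(133 + 108) = (6*81)*241 = 486*241 = 117126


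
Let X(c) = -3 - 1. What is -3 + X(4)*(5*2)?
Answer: -43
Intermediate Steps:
X(c) = -4
-3 + X(4)*(5*2) = -3 - 20*2 = -3 - 4*10 = -3 - 40 = -43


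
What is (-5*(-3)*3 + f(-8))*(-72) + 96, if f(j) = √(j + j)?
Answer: -3144 - 288*I ≈ -3144.0 - 288.0*I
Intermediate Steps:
f(j) = √2*√j (f(j) = √(2*j) = √2*√j)
(-5*(-3)*3 + f(-8))*(-72) + 96 = (-5*(-3)*3 + √2*√(-8))*(-72) + 96 = (15*3 + √2*(2*I*√2))*(-72) + 96 = (45 + 4*I)*(-72) + 96 = (-3240 - 288*I) + 96 = -3144 - 288*I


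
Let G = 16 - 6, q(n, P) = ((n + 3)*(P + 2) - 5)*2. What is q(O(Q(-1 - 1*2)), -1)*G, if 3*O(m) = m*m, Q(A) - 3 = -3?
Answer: -40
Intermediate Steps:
Q(A) = 0 (Q(A) = 3 - 3 = 0)
O(m) = m²/3 (O(m) = (m*m)/3 = m²/3)
q(n, P) = -10 + 2*(2 + P)*(3 + n) (q(n, P) = ((3 + n)*(2 + P) - 5)*2 = ((2 + P)*(3 + n) - 5)*2 = (-5 + (2 + P)*(3 + n))*2 = -10 + 2*(2 + P)*(3 + n))
G = 10
q(O(Q(-1 - 1*2)), -1)*G = (2 + 4*((⅓)*0²) + 6*(-1) + 2*(-1)*((⅓)*0²))*10 = (2 + 4*((⅓)*0) - 6 + 2*(-1)*((⅓)*0))*10 = (2 + 4*0 - 6 + 2*(-1)*0)*10 = (2 + 0 - 6 + 0)*10 = -4*10 = -40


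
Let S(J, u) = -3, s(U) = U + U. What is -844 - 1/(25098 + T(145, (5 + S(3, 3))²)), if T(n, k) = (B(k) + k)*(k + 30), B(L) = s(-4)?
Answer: -21067929/24962 ≈ -844.00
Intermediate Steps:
s(U) = 2*U
B(L) = -8 (B(L) = 2*(-4) = -8)
T(n, k) = (-8 + k)*(30 + k) (T(n, k) = (-8 + k)*(k + 30) = (-8 + k)*(30 + k))
-844 - 1/(25098 + T(145, (5 + S(3, 3))²)) = -844 - 1/(25098 + (-240 + ((5 - 3)²)² + 22*(5 - 3)²)) = -844 - 1/(25098 + (-240 + (2²)² + 22*2²)) = -844 - 1/(25098 + (-240 + 4² + 22*4)) = -844 - 1/(25098 + (-240 + 16 + 88)) = -844 - 1/(25098 - 136) = -844 - 1/24962 = -21067929/24962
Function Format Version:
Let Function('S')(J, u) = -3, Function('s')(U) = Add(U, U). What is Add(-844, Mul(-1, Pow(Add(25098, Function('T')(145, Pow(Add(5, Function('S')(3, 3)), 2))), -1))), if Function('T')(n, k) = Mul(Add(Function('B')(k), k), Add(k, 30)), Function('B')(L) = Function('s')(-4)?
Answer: Rational(-21067929, 24962) ≈ -844.00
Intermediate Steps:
Function('s')(U) = Mul(2, U)
Function('B')(L) = -8 (Function('B')(L) = Mul(2, -4) = -8)
Function('T')(n, k) = Mul(Add(-8, k), Add(30, k)) (Function('T')(n, k) = Mul(Add(-8, k), Add(k, 30)) = Mul(Add(-8, k), Add(30, k)))
Add(-844, Mul(-1, Pow(Add(25098, Function('T')(145, Pow(Add(5, Function('S')(3, 3)), 2))), -1))) = Add(-844, Mul(-1, Pow(Add(25098, Add(-240, Pow(Pow(Add(5, -3), 2), 2), Mul(22, Pow(Add(5, -3), 2)))), -1))) = Add(-844, Mul(-1, Pow(Add(25098, Add(-240, Pow(Pow(2, 2), 2), Mul(22, Pow(2, 2)))), -1))) = Add(-844, Mul(-1, Pow(Add(25098, Add(-240, Pow(4, 2), Mul(22, 4))), -1))) = Add(-844, Mul(-1, Pow(Add(25098, Add(-240, 16, 88)), -1))) = Add(-844, Mul(-1, Pow(Add(25098, -136), -1))) = Add(-844, Mul(-1, Pow(24962, -1))) = Add(-844, Mul(-1, Rational(1, 24962))) = Add(-844, Rational(-1, 24962)) = Rational(-21067929, 24962)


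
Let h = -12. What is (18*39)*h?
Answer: -8424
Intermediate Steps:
(18*39)*h = (18*39)*(-12) = 702*(-12) = -8424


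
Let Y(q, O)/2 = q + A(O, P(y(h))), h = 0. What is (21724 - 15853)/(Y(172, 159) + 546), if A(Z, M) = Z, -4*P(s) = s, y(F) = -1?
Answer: 5871/1208 ≈ 4.8601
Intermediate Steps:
P(s) = -s/4
Y(q, O) = 2*O + 2*q (Y(q, O) = 2*(q + O) = 2*(O + q) = 2*O + 2*q)
(21724 - 15853)/(Y(172, 159) + 546) = (21724 - 15853)/((2*159 + 2*172) + 546) = 5871/((318 + 344) + 546) = 5871/(662 + 546) = 5871/1208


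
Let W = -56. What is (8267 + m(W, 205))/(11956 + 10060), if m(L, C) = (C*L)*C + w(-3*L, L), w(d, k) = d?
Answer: -2344965/22016 ≈ -106.51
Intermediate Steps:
m(L, C) = -3*L + L*C² (m(L, C) = (C*L)*C - 3*L = L*C² - 3*L = -3*L + L*C²)
(8267 + m(W, 205))/(11956 + 10060) = (8267 - 56*(-3 + 205²))/(11956 + 10060) = (8267 - 56*(-3 + 42025))/22016 = (8267 - 56*42022)*(1/22016) = (8267 - 2353232)*(1/22016) = -2344965*1/22016 = -2344965/22016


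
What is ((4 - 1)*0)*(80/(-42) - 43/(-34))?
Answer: 0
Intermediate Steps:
((4 - 1)*0)*(80/(-42) - 43/(-34)) = (3*0)*(80*(-1/42) - 43*(-1/34)) = 0*(-40/21 + 43/34) = 0*(-457/714) = 0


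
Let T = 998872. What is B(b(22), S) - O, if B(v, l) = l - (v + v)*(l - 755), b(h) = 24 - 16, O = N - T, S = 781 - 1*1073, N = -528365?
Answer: 1543697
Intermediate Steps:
S = -292 (S = 781 - 1073 = -292)
O = -1527237 (O = -528365 - 1*998872 = -528365 - 998872 = -1527237)
b(h) = 8
B(v, l) = l - 2*v*(-755 + l)
B(b(22), S) - O = (-292 + 1510*8 - 2*(-292)*8) - 1*(-1527237) = (-292 + 12080 + 4672) + 1527237 = 16460 + 1527237 = 1543697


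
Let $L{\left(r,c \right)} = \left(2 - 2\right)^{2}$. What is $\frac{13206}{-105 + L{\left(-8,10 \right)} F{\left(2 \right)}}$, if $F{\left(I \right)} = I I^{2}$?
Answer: $- \frac{4402}{35} \approx -125.77$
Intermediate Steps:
$F{\left(I \right)} = I^{3}$
$L{\left(r,c \right)} = 0$ ($L{\left(r,c \right)} = 0^{2} = 0$)
$\frac{13206}{-105 + L{\left(-8,10 \right)} F{\left(2 \right)}} = \frac{13206}{-105 + 0 \cdot 2^{3}} = \frac{13206}{-105 + 0 \cdot 8} = \frac{13206}{-105 + 0} = \frac{13206}{-105} = 13206 \left(- \frac{1}{105}\right) = - \frac{4402}{35}$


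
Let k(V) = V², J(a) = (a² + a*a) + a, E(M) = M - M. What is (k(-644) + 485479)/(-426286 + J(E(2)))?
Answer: -900215/426286 ≈ -2.1118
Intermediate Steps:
E(M) = 0
J(a) = a + 2*a² (J(a) = (a² + a²) + a = 2*a² + a = a + 2*a²)
(k(-644) + 485479)/(-426286 + J(E(2))) = ((-644)² + 485479)/(-426286 + 0*(1 + 2*0)) = (414736 + 485479)/(-426286 + 0*(1 + 0)) = 900215/(-426286 + 0*1) = 900215/(-426286 + 0) = 900215/(-426286) = 900215*(-1/426286) = -900215/426286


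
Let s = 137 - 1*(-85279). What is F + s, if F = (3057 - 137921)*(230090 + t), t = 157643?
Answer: -52291137896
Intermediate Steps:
F = -52291223312 (F = (3057 - 137921)*(230090 + 157643) = -134864*387733 = -52291223312)
s = 85416 (s = 137 + 85279 = 85416)
F + s = -52291223312 + 85416 = -52291137896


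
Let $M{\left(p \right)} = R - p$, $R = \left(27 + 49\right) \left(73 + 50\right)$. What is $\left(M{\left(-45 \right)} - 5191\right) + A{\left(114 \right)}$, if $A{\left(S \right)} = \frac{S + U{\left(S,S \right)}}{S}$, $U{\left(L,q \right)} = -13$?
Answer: $\frac{479129}{114} \approx 4202.9$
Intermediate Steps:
$R = 9348$ ($R = 76 \cdot 123 = 9348$)
$A{\left(S \right)} = \frac{-13 + S}{S}$ ($A{\left(S \right)} = \frac{S - 13}{S} = \frac{-13 + S}{S}$)
$M{\left(p \right)} = 9348 - p$
$\left(M{\left(-45 \right)} - 5191\right) + A{\left(114 \right)} = \left(\left(9348 - -45\right) - 5191\right) + \frac{-13 + 114}{114} = \left(\left(9348 + 45\right) - 5191\right) + \frac{1}{114} \cdot 101 = \left(9393 - 5191\right) + \frac{101}{114} = 4202 + \frac{101}{114} = \frac{479129}{114}$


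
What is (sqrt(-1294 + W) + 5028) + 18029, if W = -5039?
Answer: 23057 + I*sqrt(6333) ≈ 23057.0 + 79.58*I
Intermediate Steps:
(sqrt(-1294 + W) + 5028) + 18029 = (sqrt(-1294 - 5039) + 5028) + 18029 = (sqrt(-6333) + 5028) + 18029 = (I*sqrt(6333) + 5028) + 18029 = (5028 + I*sqrt(6333)) + 18029 = 23057 + I*sqrt(6333)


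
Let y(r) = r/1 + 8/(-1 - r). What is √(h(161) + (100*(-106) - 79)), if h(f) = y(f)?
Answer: I*√851962/9 ≈ 102.56*I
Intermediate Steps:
y(r) = r + 8/(-1 - r) (y(r) = r*1 + 8/(-1 - r) = r + 8/(-1 - r))
h(f) = (-8 + f + f²)/(1 + f)
√(h(161) + (100*(-106) - 79)) = √((-8 + 161 + 161²)/(1 + 161) + (100*(-106) - 79)) = √((-8 + 161 + 25921)/162 + (-10600 - 79)) = √((1/162)*26074 - 10679) = √(13037/81 - 10679) = √(-851962/81) = I*√851962/9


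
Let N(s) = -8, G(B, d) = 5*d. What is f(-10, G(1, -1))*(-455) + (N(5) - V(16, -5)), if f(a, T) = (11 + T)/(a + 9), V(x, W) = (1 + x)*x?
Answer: 2450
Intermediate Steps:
V(x, W) = x*(1 + x)
f(a, T) = (11 + T)/(9 + a)
f(-10, G(1, -1))*(-455) + (N(5) - V(16, -5)) = ((11 + 5*(-1))/(9 - 10))*(-455) + (-8 - 16*(1 + 16)) = ((11 - 5)/(-1))*(-455) + (-8 - 16*17) = -1*6*(-455) + (-8 - 1*272) = -6*(-455) + (-8 - 272) = 2730 - 280 = 2450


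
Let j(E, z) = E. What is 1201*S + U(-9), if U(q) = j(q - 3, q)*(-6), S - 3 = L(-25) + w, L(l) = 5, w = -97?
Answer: -106817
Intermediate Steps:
S = -89 (S = 3 + (5 - 97) = 3 - 92 = -89)
U(q) = 18 - 6*q (U(q) = (q - 3)*(-6) = (-3 + q)*(-6) = 18 - 6*q)
1201*S + U(-9) = 1201*(-89) + (18 - 6*(-9)) = -106889 + (18 + 54) = -106889 + 72 = -106817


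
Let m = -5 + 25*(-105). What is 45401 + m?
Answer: 42771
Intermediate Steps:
m = -2630 (m = -5 - 2625 = -2630)
45401 + m = 45401 - 2630 = 42771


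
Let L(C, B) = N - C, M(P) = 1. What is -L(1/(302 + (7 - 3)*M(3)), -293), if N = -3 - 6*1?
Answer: 2755/306 ≈ 9.0033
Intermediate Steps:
N = -9 (N = -3 - 6 = -9)
L(C, B) = -9 - C
-L(1/(302 + (7 - 3)*M(3)), -293) = -(-9 - 1/(302 + (7 - 3)*1)) = -(-9 - 1/(302 + 4*1)) = -(-9 - 1/(302 + 4)) = -(-9 - 1/306) = -1*(-2755/306) = 2755/306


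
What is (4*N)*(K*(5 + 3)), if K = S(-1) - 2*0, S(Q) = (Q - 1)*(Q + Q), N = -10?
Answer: -1280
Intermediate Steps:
S(Q) = 2*Q*(-1 + Q) (S(Q) = (-1 + Q)*(2*Q) = 2*Q*(-1 + Q))
K = 4 (K = 2*(-1)*(-1 - 1) - 2*0 = 2*(-1)*(-2) + 0 = 4 + 0 = 4)
(4*N)*(K*(5 + 3)) = (4*(-10))*(4*(5 + 3)) = -160*8 = -40*32 = -1280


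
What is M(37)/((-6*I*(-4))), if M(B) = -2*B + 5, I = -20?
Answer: 23/160 ≈ 0.14375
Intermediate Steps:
M(B) = 5 - 2*B
M(37)/((-6*I*(-4))) = (5 - 2*37)/((-6*(-20)*(-4))) = (5 - 74)/((120*(-4))) = -69/(-480) = -69*(-1/480) = 23/160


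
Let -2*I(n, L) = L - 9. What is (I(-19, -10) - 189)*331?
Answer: -118829/2 ≈ -59415.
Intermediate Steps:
I(n, L) = 9/2 - L/2 (I(n, L) = -(L - 9)/2 = -(-9 + L)/2 = 9/2 - L/2)
(I(-19, -10) - 189)*331 = ((9/2 - ½*(-10)) - 189)*331 = ((9/2 + 5) - 189)*331 = (19/2 - 189)*331 = -359/2*331 = -118829/2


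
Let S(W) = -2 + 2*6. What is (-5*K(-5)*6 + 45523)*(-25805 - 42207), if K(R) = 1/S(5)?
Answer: -3095906240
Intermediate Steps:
S(W) = 10 (S(W) = -2 + 12 = 10)
K(R) = ⅒ (K(R) = 1/10 = ⅒)
(-5*K(-5)*6 + 45523)*(-25805 - 42207) = (-5*⅒*6 + 45523)*(-25805 - 42207) = (-½*6 + 45523)*(-68012) = (-3 + 45523)*(-68012) = 45520*(-68012) = -3095906240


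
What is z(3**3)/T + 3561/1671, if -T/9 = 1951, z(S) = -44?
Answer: 20867041/9780363 ≈ 2.1336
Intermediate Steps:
T = -17559 (T = -9*1951 = -17559)
z(3**3)/T + 3561/1671 = -44/(-17559) + 3561/1671 = -44*(-1/17559) + 3561*(1/1671) = 44/17559 + 1187/557 = 20867041/9780363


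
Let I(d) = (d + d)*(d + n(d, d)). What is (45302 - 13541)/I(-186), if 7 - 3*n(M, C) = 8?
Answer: 31761/69316 ≈ 0.45821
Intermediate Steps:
n(M, C) = -1/3 (n(M, C) = 7/3 - 1/3*8 = 7/3 - 8/3 = -1/3)
I(d) = 2*d*(-1/3 + d) (I(d) = (d + d)*(d - 1/3) = (2*d)*(-1/3 + d) = 2*d*(-1/3 + d))
(45302 - 13541)/I(-186) = (45302 - 13541)/(((2/3)*(-186)*(-1 + 3*(-186)))) = 31761/(((2/3)*(-186)*(-1 - 558))) = 31761/(((2/3)*(-186)*(-559))) = 31761/69316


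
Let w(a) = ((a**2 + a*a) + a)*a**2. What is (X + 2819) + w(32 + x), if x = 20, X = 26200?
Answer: 14792859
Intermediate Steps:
w(a) = a**2*(a + 2*a**2) (w(a) = ((a**2 + a**2) + a)*a**2 = (2*a**2 + a)*a**2 = (a + 2*a**2)*a**2 = a**2*(a + 2*a**2))
(X + 2819) + w(32 + x) = (26200 + 2819) + (32 + 20)**3*(1 + 2*(32 + 20)) = 29019 + 52**3*(1 + 2*52) = 29019 + 140608*(1 + 104) = 29019 + 140608*105 = 29019 + 14763840 = 14792859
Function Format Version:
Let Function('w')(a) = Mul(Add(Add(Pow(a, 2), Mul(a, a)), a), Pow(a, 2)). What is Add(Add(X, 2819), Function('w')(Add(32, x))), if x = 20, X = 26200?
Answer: 14792859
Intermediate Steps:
Function('w')(a) = Mul(Pow(a, 2), Add(a, Mul(2, Pow(a, 2)))) (Function('w')(a) = Mul(Add(Add(Pow(a, 2), Pow(a, 2)), a), Pow(a, 2)) = Mul(Add(Mul(2, Pow(a, 2)), a), Pow(a, 2)) = Mul(Add(a, Mul(2, Pow(a, 2))), Pow(a, 2)) = Mul(Pow(a, 2), Add(a, Mul(2, Pow(a, 2)))))
Add(Add(X, 2819), Function('w')(Add(32, x))) = Add(Add(26200, 2819), Mul(Pow(Add(32, 20), 3), Add(1, Mul(2, Add(32, 20))))) = Add(29019, Mul(Pow(52, 3), Add(1, Mul(2, 52)))) = Add(29019, Mul(140608, Add(1, 104))) = Add(29019, Mul(140608, 105)) = Add(29019, 14763840) = 14792859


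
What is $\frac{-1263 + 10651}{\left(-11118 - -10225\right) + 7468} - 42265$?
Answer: $- \frac{277882987}{6575} \approx -42264.0$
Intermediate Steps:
$\frac{-1263 + 10651}{\left(-11118 - -10225\right) + 7468} - 42265 = \frac{9388}{\left(-11118 + 10225\right) + 7468} - 42265 = \frac{9388}{-893 + 7468} - 42265 = \frac{9388}{6575} - 42265 = - \frac{277882987}{6575}$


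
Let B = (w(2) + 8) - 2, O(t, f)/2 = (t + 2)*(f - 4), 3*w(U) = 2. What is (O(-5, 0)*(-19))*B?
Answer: -3040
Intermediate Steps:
w(U) = ⅔ (w(U) = (⅓)*2 = ⅔)
O(t, f) = 2*(-4 + f)*(2 + t) (O(t, f) = 2*((t + 2)*(f - 4)) = 2*((2 + t)*(-4 + f)) = 2*((-4 + f)*(2 + t)) = 2*(-4 + f)*(2 + t))
B = 20/3 (B = (⅔ + 8) - 2 = 26/3 - 2 = 20/3 ≈ 6.6667)
(O(-5, 0)*(-19))*B = ((-16 - 8*(-5) + 4*0 + 2*0*(-5))*(-19))*(20/3) = ((-16 + 40 + 0 + 0)*(-19))*(20/3) = (24*(-19))*(20/3) = -456*20/3 = -3040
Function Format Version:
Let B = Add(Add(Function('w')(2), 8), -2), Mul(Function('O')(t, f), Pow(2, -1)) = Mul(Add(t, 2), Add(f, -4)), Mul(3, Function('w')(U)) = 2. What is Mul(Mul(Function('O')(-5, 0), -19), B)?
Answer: -3040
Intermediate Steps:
Function('w')(U) = Rational(2, 3) (Function('w')(U) = Mul(Rational(1, 3), 2) = Rational(2, 3))
Function('O')(t, f) = Mul(2, Add(-4, f), Add(2, t)) (Function('O')(t, f) = Mul(2, Mul(Add(t, 2), Add(f, -4))) = Mul(2, Mul(Add(2, t), Add(-4, f))) = Mul(2, Mul(Add(-4, f), Add(2, t))) = Mul(2, Add(-4, f), Add(2, t)))
B = Rational(20, 3) (B = Add(Add(Rational(2, 3), 8), -2) = Add(Rational(26, 3), -2) = Rational(20, 3) ≈ 6.6667)
Mul(Mul(Function('O')(-5, 0), -19), B) = Mul(Mul(Add(-16, Mul(-8, -5), Mul(4, 0), Mul(2, 0, -5)), -19), Rational(20, 3)) = Mul(Mul(Add(-16, 40, 0, 0), -19), Rational(20, 3)) = Mul(Mul(24, -19), Rational(20, 3)) = Mul(-456, Rational(20, 3)) = -3040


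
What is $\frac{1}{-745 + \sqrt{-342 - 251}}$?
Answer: $- \frac{745}{555618} - \frac{i \sqrt{593}}{555618} \approx -0.0013408 - 4.3828 \cdot 10^{-5} i$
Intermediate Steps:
$\frac{1}{-745 + \sqrt{-342 - 251}} = \frac{1}{-745 + \sqrt{-593}} = \frac{1}{-745 + i \sqrt{593}}$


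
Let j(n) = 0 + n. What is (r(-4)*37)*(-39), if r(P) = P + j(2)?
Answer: 2886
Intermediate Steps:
j(n) = n
r(P) = 2 + P (r(P) = P + 2 = 2 + P)
(r(-4)*37)*(-39) = ((2 - 4)*37)*(-39) = -2*37*(-39) = -74*(-39) = 2886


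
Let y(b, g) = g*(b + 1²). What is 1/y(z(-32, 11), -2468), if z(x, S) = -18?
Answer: 1/41956 ≈ 2.3834e-5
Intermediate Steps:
y(b, g) = g*(1 + b) (y(b, g) = g*(b + 1) = g*(1 + b))
1/y(z(-32, 11), -2468) = 1/(-2468*(1 - 18)) = 1/(-2468*(-17)) = 1/41956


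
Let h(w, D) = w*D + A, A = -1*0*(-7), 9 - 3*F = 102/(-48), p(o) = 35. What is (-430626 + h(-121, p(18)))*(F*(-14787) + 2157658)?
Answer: -7315485265963/8 ≈ -9.1444e+11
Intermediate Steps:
F = 89/24 (F = 3 - 34/(-48) = 3 - 34*(-1)/48 = 3 - ⅓*(-17/8) = 3 + 17/24 = 89/24 ≈ 3.7083)
A = 0 (A = 0*(-7) = 0)
h(w, D) = D*w (h(w, D) = w*D + 0 = D*w + 0 = D*w)
(-430626 + h(-121, p(18)))*(F*(-14787) + 2157658) = (-430626 + 35*(-121))*((89/24)*(-14787) + 2157658) = (-430626 - 4235)*(-438681/8 + 2157658) = -434861*16822583/8 = -7315485265963/8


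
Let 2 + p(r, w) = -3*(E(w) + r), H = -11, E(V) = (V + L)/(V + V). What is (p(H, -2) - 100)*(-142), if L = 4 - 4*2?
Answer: 10437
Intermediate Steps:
L = -4 (L = 4 - 8 = -4)
E(V) = (-4 + V)/(2*V) (E(V) = (V - 4)/(V + V) = (-4 + V)/((2*V)) = (-4 + V)*(1/(2*V)) = (-4 + V)/(2*V))
p(r, w) = -2 - 3*r - 3*(-4 + w)/(2*w) (p(r, w) = -2 - 3*((-4 + w)/(2*w) + r) = -2 - 3*(r + (-4 + w)/(2*w)) = -2 + (-3*r - 3*(-4 + w)/(2*w)) = -2 - 3*r - 3*(-4 + w)/(2*w))
(p(H, -2) - 100)*(-142) = ((-7/2 - 3*(-11) + 6/(-2)) - 100)*(-142) = ((-7/2 + 33 + 6*(-½)) - 100)*(-142) = ((-7/2 + 33 - 3) - 100)*(-142) = (53/2 - 100)*(-142) = -147/2*(-142) = 10437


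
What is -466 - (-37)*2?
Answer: -392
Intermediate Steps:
-466 - (-37)*2 = -466 - 1*(-74) = -466 + 74 = -392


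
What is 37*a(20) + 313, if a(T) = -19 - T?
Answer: -1130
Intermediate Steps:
37*a(20) + 313 = 37*(-19 - 1*20) + 313 = 37*(-19 - 20) + 313 = 37*(-39) + 313 = -1443 + 313 = -1130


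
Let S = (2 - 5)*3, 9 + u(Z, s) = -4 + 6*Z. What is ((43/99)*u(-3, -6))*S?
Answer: 1333/11 ≈ 121.18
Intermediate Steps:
u(Z, s) = -13 + 6*Z (u(Z, s) = -9 + (-4 + 6*Z) = -13 + 6*Z)
S = -9 (S = -3*3 = -9)
((43/99)*u(-3, -6))*S = ((43/99)*(-13 + 6*(-3)))*(-9) = ((43*(1/99))*(-13 - 18))*(-9) = ((43/99)*(-31))*(-9) = -1333/99*(-9) = 1333/11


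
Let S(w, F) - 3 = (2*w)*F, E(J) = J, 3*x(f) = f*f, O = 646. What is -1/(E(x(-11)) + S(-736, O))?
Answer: 3/2852606 ≈ 1.0517e-6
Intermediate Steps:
x(f) = f**2/3 (x(f) = (f*f)/3 = f**2/3)
S(w, F) = 3 + 2*F*w (S(w, F) = 3 + (2*w)*F = 3 + 2*F*w)
-1/(E(x(-11)) + S(-736, O)) = -1/((1/3)*(-11)**2 + (3 + 2*646*(-736))) = -1/((1/3)*121 + (3 - 950912)) = -1/(121/3 - 950909) = -1/(-2852606/3) = -1*(-3/2852606) = 3/2852606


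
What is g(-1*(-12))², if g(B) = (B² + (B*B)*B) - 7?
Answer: 3478225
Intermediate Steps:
g(B) = -7 + B² + B³ (g(B) = (B² + B²*B) - 7 = (B² + B³) - 7 = -7 + B² + B³)
g(-1*(-12))² = (-7 + (-1*(-12))² + (-1*(-12))³)² = (-7 + 12² + 12³)² = (-7 + 144 + 1728)² = 1865² = 3478225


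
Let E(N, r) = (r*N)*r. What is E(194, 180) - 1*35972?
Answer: 6249628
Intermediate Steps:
E(N, r) = N*r**2 (E(N, r) = (N*r)*r = N*r**2)
E(194, 180) - 1*35972 = 194*180**2 - 1*35972 = 194*32400 - 35972 = 6285600 - 35972 = 6249628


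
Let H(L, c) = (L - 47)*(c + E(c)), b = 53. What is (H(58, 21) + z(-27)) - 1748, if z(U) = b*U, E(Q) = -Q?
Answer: -3179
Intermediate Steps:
z(U) = 53*U
H(L, c) = 0 (H(L, c) = (L - 47)*(c - c) = (-47 + L)*0 = 0)
(H(58, 21) + z(-27)) - 1748 = (0 + 53*(-27)) - 1748 = (0 - 1431) - 1748 = -1431 - 1748 = -3179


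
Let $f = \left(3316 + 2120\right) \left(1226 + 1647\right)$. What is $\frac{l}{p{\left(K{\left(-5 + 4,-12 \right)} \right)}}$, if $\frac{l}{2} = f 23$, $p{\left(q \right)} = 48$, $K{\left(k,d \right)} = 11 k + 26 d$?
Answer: $\frac{29933787}{2} \approx 1.4967 \cdot 10^{7}$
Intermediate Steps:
$f = 15617628$ ($f = 5436 \cdot 2873 = 15617628$)
$l = 718410888$ ($l = 2 \cdot 15617628 \cdot 23 = 2 \cdot 359205444 = 718410888$)
$\frac{l}{p{\left(K{\left(-5 + 4,-12 \right)} \right)}} = \frac{718410888}{48} = 718410888 \cdot \frac{1}{48} = \frac{29933787}{2}$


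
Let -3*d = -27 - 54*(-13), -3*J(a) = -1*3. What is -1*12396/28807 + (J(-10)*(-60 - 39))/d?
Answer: 6977/720175 ≈ 0.0096879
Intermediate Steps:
J(a) = 1 (J(a) = -(-1)*3/3 = -1/3*(-3) = 1)
d = -225 (d = -(-27 - 54*(-13))/3 = -(-27 + 702)/3 = -1/3*675 = -225)
-1*12396/28807 + (J(-10)*(-60 - 39))/d = -1*12396/28807 + (1*(-60 - 39))/(-225) = -12396*1/28807 + (1*(-99))*(-1/225) = -12396/28807 - 99*(-1/225) = -12396/28807 + 11/25 = 6977/720175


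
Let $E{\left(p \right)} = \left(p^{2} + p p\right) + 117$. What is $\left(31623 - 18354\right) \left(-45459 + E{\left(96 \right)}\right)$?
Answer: $-357068790$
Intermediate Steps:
$E{\left(p \right)} = 117 + 2 p^{2}$ ($E{\left(p \right)} = \left(p^{2} + p^{2}\right) + 117 = 2 p^{2} + 117 = 117 + 2 p^{2}$)
$\left(31623 - 18354\right) \left(-45459 + E{\left(96 \right)}\right) = \left(31623 - 18354\right) \left(-45459 + \left(117 + 2 \cdot 96^{2}\right)\right) = 13269 \left(-45459 + \left(117 + 2 \cdot 9216\right)\right) = 13269 \left(-45459 + \left(117 + 18432\right)\right) = 13269 \left(-45459 + 18549\right) = 13269 \left(-26910\right) = -357068790$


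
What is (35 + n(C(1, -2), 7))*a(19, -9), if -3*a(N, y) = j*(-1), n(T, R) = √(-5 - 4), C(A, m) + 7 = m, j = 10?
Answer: 350/3 + 10*I ≈ 116.67 + 10.0*I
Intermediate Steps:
C(A, m) = -7 + m
n(T, R) = 3*I (n(T, R) = √(-9) = 3*I)
a(N, y) = 10/3 (a(N, y) = -10*(-1)/3 = -⅓*(-10) = 10/3)
(35 + n(C(1, -2), 7))*a(19, -9) = (35 + 3*I)*(10/3) = 350/3 + 10*I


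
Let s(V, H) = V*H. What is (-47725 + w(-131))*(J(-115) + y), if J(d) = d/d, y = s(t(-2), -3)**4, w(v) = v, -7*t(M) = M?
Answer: -176923632/2401 ≈ -73688.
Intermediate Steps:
t(M) = -M/7
s(V, H) = H*V
y = 1296/2401 (y = (-(-3)*(-2)/7)**4 = (-3*2/7)**4 = (-6/7)**4 = 1296/2401 ≈ 0.53977)
J(d) = 1
(-47725 + w(-131))*(J(-115) + y) = (-47725 - 131)*(1 + 1296/2401) = -47856*3697/2401 = -176923632/2401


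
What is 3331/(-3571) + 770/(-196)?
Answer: -243039/49994 ≈ -4.8614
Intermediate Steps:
3331/(-3571) + 770/(-196) = 3331*(-1/3571) + 770*(-1/196) = -3331/3571 - 55/14 = -243039/49994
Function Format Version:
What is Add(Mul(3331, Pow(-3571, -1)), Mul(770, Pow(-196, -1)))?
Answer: Rational(-243039, 49994) ≈ -4.8614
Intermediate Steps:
Add(Mul(3331, Pow(-3571, -1)), Mul(770, Pow(-196, -1))) = Add(Mul(3331, Rational(-1, 3571)), Mul(770, Rational(-1, 196))) = Add(Rational(-3331, 3571), Rational(-55, 14)) = Rational(-243039, 49994)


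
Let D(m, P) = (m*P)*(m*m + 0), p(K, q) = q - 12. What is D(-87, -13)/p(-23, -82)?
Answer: -8560539/94 ≈ -91070.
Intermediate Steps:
p(K, q) = -12 + q
D(m, P) = P*m³ (D(m, P) = (P*m)*(m² + 0) = (P*m)*m² = P*m³)
D(-87, -13)/p(-23, -82) = (-13*(-87)³)/(-12 - 82) = -13*(-658503)/(-94) = 8560539*(-1/94) = -8560539/94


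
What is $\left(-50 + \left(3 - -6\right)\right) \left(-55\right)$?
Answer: $2255$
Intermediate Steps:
$\left(-50 + \left(3 - -6\right)\right) \left(-55\right) = \left(-50 + \left(3 + 6\right)\right) \left(-55\right) = \left(-50 + 9\right) \left(-55\right) = \left(-41\right) \left(-55\right) = 2255$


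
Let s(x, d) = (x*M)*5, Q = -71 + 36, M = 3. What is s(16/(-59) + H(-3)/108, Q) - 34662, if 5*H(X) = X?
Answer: -24543635/708 ≈ -34666.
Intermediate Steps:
H(X) = X/5
Q = -35
s(x, d) = 15*x (s(x, d) = (x*3)*5 = (3*x)*5 = 15*x)
s(16/(-59) + H(-3)/108, Q) - 34662 = 15*(16/(-59) + ((⅕)*(-3))/108) - 34662 = 15*(16*(-1/59) - ⅗*1/108) - 34662 = 15*(-16/59 - 1/180) - 34662 = 15*(-2939/10620) - 34662 = -2939/708 - 34662 = -24543635/708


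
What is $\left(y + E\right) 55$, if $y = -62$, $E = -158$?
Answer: $-12100$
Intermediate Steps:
$\left(y + E\right) 55 = \left(-62 - 158\right) 55 = \left(-220\right) 55 = -12100$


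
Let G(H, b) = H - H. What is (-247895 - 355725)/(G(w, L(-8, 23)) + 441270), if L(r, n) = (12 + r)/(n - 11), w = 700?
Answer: -60362/44127 ≈ -1.3679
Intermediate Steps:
L(r, n) = (12 + r)/(-11 + n)
G(H, b) = 0
(-247895 - 355725)/(G(w, L(-8, 23)) + 441270) = (-247895 - 355725)/(0 + 441270) = -603620/441270 = -603620*1/441270 = -60362/44127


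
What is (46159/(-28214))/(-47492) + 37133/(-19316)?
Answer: -401250596565/208727961992 ≈ -1.9224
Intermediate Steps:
(46159/(-28214))/(-47492) + 37133/(-19316) = (46159*(-1/28214))*(-1/47492) + 37133*(-1/19316) = -46159/28214*(-1/47492) - 37133/19316 = 1489/43223848 - 37133/19316 = -401250596565/208727961992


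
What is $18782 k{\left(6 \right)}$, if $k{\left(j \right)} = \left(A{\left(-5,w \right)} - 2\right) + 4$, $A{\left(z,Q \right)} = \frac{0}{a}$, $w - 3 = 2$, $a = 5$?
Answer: $37564$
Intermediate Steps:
$w = 5$ ($w = 3 + 2 = 5$)
$A{\left(z,Q \right)} = 0$ ($A{\left(z,Q \right)} = \frac{0}{5} = 0 \cdot \frac{1}{5} = 0$)
$k{\left(j \right)} = 2$ ($k{\left(j \right)} = \left(0 - 2\right) + 4 = -2 + 4 = 2$)
$18782 k{\left(6 \right)} = 18782 \cdot 2 = 37564$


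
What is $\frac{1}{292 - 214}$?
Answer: $\frac{1}{78} \approx 0.012821$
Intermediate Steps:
$\frac{1}{292 - 214} = \frac{1}{78}$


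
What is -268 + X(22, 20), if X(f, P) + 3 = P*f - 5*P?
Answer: 69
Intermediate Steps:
X(f, P) = -3 - 5*P + P*f (X(f, P) = -3 + (P*f - 5*P) = -3 + (-5*P + P*f) = -3 - 5*P + P*f)
-268 + X(22, 20) = -268 + (-3 - 5*20 + 20*22) = -268 + (-3 - 100 + 440) = -268 + 337 = 69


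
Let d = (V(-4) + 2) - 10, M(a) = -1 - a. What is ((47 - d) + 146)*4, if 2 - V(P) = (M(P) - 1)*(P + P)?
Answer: 732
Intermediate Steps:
V(P) = 2 - 2*P*(-2 - P) (V(P) = 2 - ((-1 - P) - 1)*(P + P) = 2 - (-2 - P)*2*P = 2 - 2*P*(-2 - P))
d = 10 (d = ((2 + 2*(-4) + 2*(-4)*(1 - 4)) + 2) - 10 = ((2 - 8 + 2*(-4)*(-3)) + 2) - 10 = ((2 - 8 + 24) + 2) - 10 = (18 + 2) - 10 = 20 - 10 = 10)
((47 - d) + 146)*4 = ((47 - 1*10) + 146)*4 = ((47 - 10) + 146)*4 = (37 + 146)*4 = 183*4 = 732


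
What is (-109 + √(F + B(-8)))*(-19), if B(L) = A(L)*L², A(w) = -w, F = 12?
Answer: 2071 - 38*√131 ≈ 1636.1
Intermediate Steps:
B(L) = -L³ (B(L) = (-L)*L² = -L³)
(-109 + √(F + B(-8)))*(-19) = (-109 + √(12 - 1*(-8)³))*(-19) = (-109 + √(12 - 1*(-512)))*(-19) = (-109 + √(12 + 512))*(-19) = (-109 + √524)*(-19) = (-109 + 2*√131)*(-19) = 2071 - 38*√131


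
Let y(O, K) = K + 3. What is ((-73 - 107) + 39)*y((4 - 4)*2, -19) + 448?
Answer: 2704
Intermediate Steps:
y(O, K) = 3 + K
((-73 - 107) + 39)*y((4 - 4)*2, -19) + 448 = ((-73 - 107) + 39)*(3 - 19) + 448 = (-180 + 39)*(-16) + 448 = -141*(-16) + 448 = 2256 + 448 = 2704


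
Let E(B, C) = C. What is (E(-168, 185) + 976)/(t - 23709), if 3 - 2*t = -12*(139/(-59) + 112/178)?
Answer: -4064274/83028323 ≈ -0.048950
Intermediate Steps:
t = -93051/10502 (t = 3/2 - (-6)*(139/(-59) + 112/178) = 3/2 - (-6)*(139*(-1/59) + 112*(1/178)) = 3/2 - (-6)*(-139/59 + 56/89) = 3/2 - (-6)*(-9067)/5251 = 3/2 - ½*108804/5251 = 3/2 - 54402/5251 = -93051/10502 ≈ -8.8603)
(E(-168, 185) + 976)/(t - 23709) = (185 + 976)/(-93051/10502 - 23709) = 1161/(-249084969/10502) = 1161*(-10502/249084969) = -4064274/83028323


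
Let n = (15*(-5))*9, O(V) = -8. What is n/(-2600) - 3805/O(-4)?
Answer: 12373/26 ≈ 475.88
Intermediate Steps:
n = -675 (n = -75*9 = -675)
n/(-2600) - 3805/O(-4) = -675/(-2600) - 3805/(-8) = -675*(-1/2600) - 3805*(-1/8) = 27/104 + 3805/8 = 12373/26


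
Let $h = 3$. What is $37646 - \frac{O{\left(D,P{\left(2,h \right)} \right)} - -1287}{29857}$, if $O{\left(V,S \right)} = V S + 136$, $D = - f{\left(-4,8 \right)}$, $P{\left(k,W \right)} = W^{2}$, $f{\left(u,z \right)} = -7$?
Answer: $\frac{1123995136}{29857} \approx 37646.0$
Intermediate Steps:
$D = 7$ ($D = \left(-1\right) \left(-7\right) = 7$)
$O{\left(V,S \right)} = 136 + S V$ ($O{\left(V,S \right)} = S V + 136 = 136 + S V$)
$37646 - \frac{O{\left(D,P{\left(2,h \right)} \right)} - -1287}{29857} = 37646 - \frac{\left(136 + 3^{2} \cdot 7\right) - -1287}{29857} = 37646 - \left(\left(136 + 9 \cdot 7\right) + 1287\right) \frac{1}{29857} = 37646 - \left(\left(136 + 63\right) + 1287\right) \frac{1}{29857} = 37646 - \left(199 + 1287\right) \frac{1}{29857} = 37646 - 1486 \cdot \frac{1}{29857} = 37646 - \frac{1486}{29857} = \frac{1123995136}{29857}$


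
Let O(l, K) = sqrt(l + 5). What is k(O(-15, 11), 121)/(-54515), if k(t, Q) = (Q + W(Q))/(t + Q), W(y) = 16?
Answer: -16577/798699265 + 137*I*sqrt(10)/798699265 ≈ -2.0755e-5 + 5.4242e-7*I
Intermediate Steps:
O(l, K) = sqrt(5 + l)
k(t, Q) = (16 + Q)/(Q + t) (k(t, Q) = (Q + 16)/(t + Q) = (16 + Q)/(Q + t))
k(O(-15, 11), 121)/(-54515) = ((16 + 121)/(121 + sqrt(5 - 15)))/(-54515) = (137/(121 + sqrt(-10)))*(-1/54515) = (137/(121 + I*sqrt(10)))*(-1/54515) = -137/(54515*(121 + I*sqrt(10)))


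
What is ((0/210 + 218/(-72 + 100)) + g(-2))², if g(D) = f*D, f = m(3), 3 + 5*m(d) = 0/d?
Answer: 395641/4900 ≈ 80.743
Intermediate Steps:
m(d) = -⅗ (m(d) = -⅗ + (0/d)/5 = -⅗ + (⅕)*0 = -⅗ + 0 = -⅗)
f = -⅗ ≈ -0.60000
g(D) = -3*D/5
((0/210 + 218/(-72 + 100)) + g(-2))² = ((0/210 + 218/(-72 + 100)) - ⅗*(-2))² = ((0*(1/210) + 218/28) + 6/5)² = ((0 + 218*(1/28)) + 6/5)² = ((0 + 109/14) + 6/5)² = (109/14 + 6/5)² = (629/70)² = 395641/4900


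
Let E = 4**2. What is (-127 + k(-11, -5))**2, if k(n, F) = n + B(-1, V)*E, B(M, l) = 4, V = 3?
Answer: 5476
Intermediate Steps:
E = 16
k(n, F) = 64 + n (k(n, F) = n + 4*16 = n + 64 = 64 + n)
(-127 + k(-11, -5))**2 = (-127 + (64 - 11))**2 = (-127 + 53)**2 = (-74)**2 = 5476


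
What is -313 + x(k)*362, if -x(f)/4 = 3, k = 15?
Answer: -4657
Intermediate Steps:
x(f) = -12 (x(f) = -4*3 = -12)
-313 + x(k)*362 = -313 - 12*362 = -313 - 4344 = -4657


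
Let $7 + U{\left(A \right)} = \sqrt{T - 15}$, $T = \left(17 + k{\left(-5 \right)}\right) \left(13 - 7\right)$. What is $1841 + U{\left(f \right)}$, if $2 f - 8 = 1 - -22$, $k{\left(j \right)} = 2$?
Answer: $1834 + 3 \sqrt{11} \approx 1843.9$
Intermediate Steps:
$f = \frac{31}{2}$ ($f = 4 + \frac{1 - -22}{2} = 4 + \frac{1 + 22}{2} = 4 + \frac{1}{2} \cdot 23 = 4 + \frac{23}{2} = \frac{31}{2} \approx 15.5$)
$T = 114$ ($T = \left(17 + 2\right) \left(13 - 7\right) = 19 \cdot 6 = 114$)
$U{\left(A \right)} = -7 + 3 \sqrt{11}$ ($U{\left(A \right)} = -7 + \sqrt{114 - 15} = -7 + \sqrt{99} = -7 + 3 \sqrt{11}$)
$1841 + U{\left(f \right)} = 1841 - \left(7 - 3 \sqrt{11}\right) = 1834 + 3 \sqrt{11}$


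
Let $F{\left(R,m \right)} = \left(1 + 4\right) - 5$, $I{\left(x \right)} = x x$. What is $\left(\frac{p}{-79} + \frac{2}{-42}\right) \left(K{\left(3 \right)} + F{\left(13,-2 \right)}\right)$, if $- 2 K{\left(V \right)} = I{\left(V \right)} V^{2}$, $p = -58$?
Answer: $- \frac{30753}{1106} \approx -27.806$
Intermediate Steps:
$I{\left(x \right)} = x^{2}$
$F{\left(R,m \right)} = 0$ ($F{\left(R,m \right)} = 5 - 5 = 0$)
$K{\left(V \right)} = - \frac{V^{4}}{2}$ ($K{\left(V \right)} = - \frac{V^{2} V^{2}}{2} = - \frac{V^{4}}{2}$)
$\left(\frac{p}{-79} + \frac{2}{-42}\right) \left(K{\left(3 \right)} + F{\left(13,-2 \right)}\right) = \left(- \frac{58}{-79} + \frac{2}{-42}\right) \left(- \frac{3^{4}}{2} + 0\right) = \left(\left(-58\right) \left(- \frac{1}{79}\right) + 2 \left(- \frac{1}{42}\right)\right) \left(\left(- \frac{1}{2}\right) 81 + 0\right) = \left(\frac{58}{79} - \frac{1}{21}\right) \left(- \frac{81}{2} + 0\right) = \frac{1139}{1659} \left(- \frac{81}{2}\right) = - \frac{30753}{1106}$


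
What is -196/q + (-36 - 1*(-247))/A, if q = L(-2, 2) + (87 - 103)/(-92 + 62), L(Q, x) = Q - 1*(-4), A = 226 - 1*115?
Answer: -159161/2109 ≈ -75.468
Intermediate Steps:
A = 111 (A = 226 - 115 = 111)
L(Q, x) = 4 + Q (L(Q, x) = Q + 4 = 4 + Q)
q = 38/15 (q = (4 - 2) + (87 - 103)/(-92 + 62) = 2 - 16/(-30) = 2 - 16*(-1/30) = 2 + 8/15 = 38/15 ≈ 2.5333)
-196/q + (-36 - 1*(-247))/A = -196/38/15 + (-36 - 1*(-247))/111 = -196*15/38 + (-36 + 247)*(1/111) = -1470/19 + 211*(1/111) = -1470/19 + 211/111 = -159161/2109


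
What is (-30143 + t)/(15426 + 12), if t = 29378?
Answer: -255/5146 ≈ -0.049553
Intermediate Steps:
(-30143 + t)/(15426 + 12) = (-30143 + 29378)/(15426 + 12) = -765/15438 = -765*1/15438 = -255/5146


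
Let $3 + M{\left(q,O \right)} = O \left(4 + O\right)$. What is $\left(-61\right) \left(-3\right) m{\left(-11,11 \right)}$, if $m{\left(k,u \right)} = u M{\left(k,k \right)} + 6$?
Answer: $150060$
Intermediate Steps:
$M{\left(q,O \right)} = -3 + O \left(4 + O\right)$
$m{\left(k,u \right)} = 6 + u \left(-3 + k^{2} + 4 k\right)$ ($m{\left(k,u \right)} = u \left(-3 + k^{2} + 4 k\right) + 6 = 6 + u \left(-3 + k^{2} + 4 k\right)$)
$\left(-61\right) \left(-3\right) m{\left(-11,11 \right)} = \left(-61\right) \left(-3\right) \left(6 + 11 \left(-3 + \left(-11\right)^{2} + 4 \left(-11\right)\right)\right) = 183 \left(6 + 11 \left(-3 + 121 - 44\right)\right) = 183 \left(6 + 11 \cdot 74\right) = 183 \left(6 + 814\right) = 183 \cdot 820 = 150060$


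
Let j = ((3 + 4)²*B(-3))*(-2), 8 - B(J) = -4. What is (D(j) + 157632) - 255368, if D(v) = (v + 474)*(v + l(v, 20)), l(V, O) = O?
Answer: 713776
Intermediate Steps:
B(J) = 12 (B(J) = 8 - 1*(-4) = 8 + 4 = 12)
j = -1176 (j = ((3 + 4)²*12)*(-2) = (7²*12)*(-2) = (49*12)*(-2) = 588*(-2) = -1176)
D(v) = (20 + v)*(474 + v) (D(v) = (v + 474)*(v + 20) = (474 + v)*(20 + v) = (20 + v)*(474 + v))
(D(j) + 157632) - 255368 = ((9480 + (-1176)² + 494*(-1176)) + 157632) - 255368 = ((9480 + 1382976 - 580944) + 157632) - 255368 = (811512 + 157632) - 255368 = 969144 - 255368 = 713776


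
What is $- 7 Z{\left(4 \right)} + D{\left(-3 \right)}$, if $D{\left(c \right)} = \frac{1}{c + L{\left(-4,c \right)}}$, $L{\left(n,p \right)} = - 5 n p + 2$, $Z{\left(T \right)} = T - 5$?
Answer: $\frac{426}{61} \approx 6.9836$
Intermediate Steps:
$Z{\left(T \right)} = -5 + T$
$L{\left(n,p \right)} = 2 - 5 n p$ ($L{\left(n,p \right)} = - 5 n p + 2 = 2 - 5 n p$)
$D{\left(c \right)} = \frac{1}{2 + 21 c}$ ($D{\left(c \right)} = \frac{1}{c + \left(2 - - 20 c\right)} = \frac{1}{c + \left(2 + 20 c\right)} = \frac{1}{2 + 21 c}$)
$- 7 Z{\left(4 \right)} + D{\left(-3 \right)} = - 7 \left(-5 + 4\right) + \frac{1}{2 + 21 \left(-3\right)} = \left(-7\right) \left(-1\right) + \frac{1}{2 - 63} = 7 + \frac{1}{-61} = 7 - \frac{1}{61} = \frac{426}{61}$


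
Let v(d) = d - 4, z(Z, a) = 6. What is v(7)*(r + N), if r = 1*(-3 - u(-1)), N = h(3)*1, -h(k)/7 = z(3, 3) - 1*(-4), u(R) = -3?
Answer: -210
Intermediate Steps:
v(d) = -4 + d
h(k) = -70 (h(k) = -7*(6 - 1*(-4)) = -7*(6 + 4) = -7*10 = -70)
N = -70 (N = -70*1 = -70)
r = 0 (r = 1*(-3 - 1*(-3)) = 1*(-3 + 3) = 1*0 = 0)
v(7)*(r + N) = (-4 + 7)*(0 - 70) = 3*(-70) = -210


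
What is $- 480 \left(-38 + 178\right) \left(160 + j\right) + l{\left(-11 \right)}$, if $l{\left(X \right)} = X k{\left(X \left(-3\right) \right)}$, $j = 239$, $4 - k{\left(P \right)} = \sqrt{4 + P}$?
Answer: $-26812844 + 11 \sqrt{37} \approx -2.6813 \cdot 10^{7}$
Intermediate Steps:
$k{\left(P \right)} = 4 - \sqrt{4 + P}$
$l{\left(X \right)} = X \left(4 - \sqrt{4 - 3 X}\right)$ ($l{\left(X \right)} = X \left(4 - \sqrt{4 + X \left(-3\right)}\right) = X \left(4 - \sqrt{4 - 3 X}\right)$)
$- 480 \left(-38 + 178\right) \left(160 + j\right) + l{\left(-11 \right)} = - 480 \left(-38 + 178\right) \left(160 + 239\right) - 11 \left(4 - \sqrt{4 - -33}\right) = - 480 \cdot 140 \cdot 399 - 11 \left(4 - \sqrt{4 + 33}\right) = \left(-480\right) 55860 - 11 \left(4 - \sqrt{37}\right) = -26812800 - \left(44 - 11 \sqrt{37}\right) = -26812844 + 11 \sqrt{37}$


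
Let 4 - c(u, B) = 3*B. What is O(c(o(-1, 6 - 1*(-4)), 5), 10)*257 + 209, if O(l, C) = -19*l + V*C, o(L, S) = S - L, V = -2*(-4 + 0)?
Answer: 74482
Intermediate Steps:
V = 8 (V = -2*(-4) = 8)
c(u, B) = 4 - 3*B
O(l, C) = -19*l + 8*C
O(c(o(-1, 6 - 1*(-4)), 5), 10)*257 + 209 = (-19*(4 - 3*5) + 8*10)*257 + 209 = (-19*(4 - 15) + 80)*257 + 209 = (-19*(-11) + 80)*257 + 209 = (209 + 80)*257 + 209 = 289*257 + 209 = 74273 + 209 = 74482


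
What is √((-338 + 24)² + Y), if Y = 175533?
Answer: √274129 ≈ 523.57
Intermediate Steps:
√((-338 + 24)² + Y) = √((-338 + 24)² + 175533) = √((-314)² + 175533) = √(98596 + 175533) = √274129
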